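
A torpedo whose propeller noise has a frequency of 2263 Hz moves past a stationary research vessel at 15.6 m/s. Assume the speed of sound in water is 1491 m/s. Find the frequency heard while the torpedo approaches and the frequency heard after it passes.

2287 Hz approaching; 2240 Hz receding

Approaching: f₁ = f · v/(v − v_s) = 2263 × 1491/1475.4 ≈ 2287 Hz.
Receding: f₂ = f · v/(v + v_s) = 2263 × 1491/1506.6 ≈ 2240 Hz.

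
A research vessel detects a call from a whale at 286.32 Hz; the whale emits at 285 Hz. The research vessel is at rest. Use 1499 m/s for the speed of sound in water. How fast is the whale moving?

f' > f, so the whale is approaching.
f' = f · v/(v − v_s) ⇒ v_s = v · |1 − f/f'|.
v_s = 1499 × |1 − 285/286.32| = 1499 × 0.00461 ≈ 6.9 m/s.

6.9 m/s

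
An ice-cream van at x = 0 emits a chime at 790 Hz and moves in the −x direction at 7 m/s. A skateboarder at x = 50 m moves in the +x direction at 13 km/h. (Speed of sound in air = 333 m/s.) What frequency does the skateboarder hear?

13 km/h = 3.611 m/s.
The observer lies on the +x side, so the source is heading away from the observer and the observer is heading away from the source.
With source receding and observer receding, f' = f · (v − v_o)/(v + v_s).
f' = 790 × (333 − 3.611)/(333 + 7) = 790 × 329.39/340 ≈ 765 Hz.

765 Hz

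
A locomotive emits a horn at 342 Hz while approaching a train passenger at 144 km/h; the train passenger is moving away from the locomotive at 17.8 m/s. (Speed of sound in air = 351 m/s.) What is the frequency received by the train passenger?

144 km/h = 40 m/s.
General Doppler shift: f' = f · (v − v_o)/(v − v_s).
f' = 342 × (351 − 17.8)/(351 − 40) = 342 × 333.2/311 ≈ 366 Hz.

366 Hz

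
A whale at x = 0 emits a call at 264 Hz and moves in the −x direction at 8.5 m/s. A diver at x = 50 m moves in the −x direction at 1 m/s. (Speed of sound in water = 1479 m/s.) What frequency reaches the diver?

The observer lies on the +x side, so the source is heading away from the observer and the observer is heading toward the source.
With source receding and observer approaching, f' = f · (v + v_o)/(v + v_s).
f' = 264 × (1479 + 1)/(1479 + 8.5) = 264 × 1480/1487.5 ≈ 263 Hz.

263 Hz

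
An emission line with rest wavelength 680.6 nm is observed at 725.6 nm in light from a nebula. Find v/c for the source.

λ'/λ₀ = 1.0661 > 1 (redshift), so the source is receding.
λ'/λ₀ = √((1 + β)/(1 − β)) for a receding source ⇒ β = (r² − 1)/(r² + 1) with r = λ'/λ₀.
β = (1.1366 − 1)/(1.1366 + 1) ≈ 0.064.

0.064c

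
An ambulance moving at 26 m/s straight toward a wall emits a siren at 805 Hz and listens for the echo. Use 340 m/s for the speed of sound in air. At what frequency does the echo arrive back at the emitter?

938 Hz

The wall receives the sound from a moving source: f₁ = f₀ · v/(v − v_e) = 805 × 340/314 ≈ 872 Hz.
On the return leg the ambulance is a moving observer: f₂ = f₁ · (v + v_e)/v = 872 × 366/340 ≈ 938 Hz.
Equivalently f₂ = f₀ · (v + v_e)/(v − v_e).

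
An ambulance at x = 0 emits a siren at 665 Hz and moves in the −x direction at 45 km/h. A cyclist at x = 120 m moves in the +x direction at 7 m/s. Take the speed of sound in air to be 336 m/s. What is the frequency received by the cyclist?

628 Hz

45 km/h = 12.5 m/s.
The observer lies on the +x side, so the source is heading away from the observer and the observer is heading away from the source.
General Doppler shift: f' = f · (v − v_o)/(v + v_s).
f' = 665 × (336 − 7)/(336 + 12.5) = 665 × 329/348.5 ≈ 628 Hz.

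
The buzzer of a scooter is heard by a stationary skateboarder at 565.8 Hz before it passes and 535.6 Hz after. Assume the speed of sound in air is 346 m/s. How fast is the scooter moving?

f₁/f₂ = (v + v_s)/(v − v_s), so v_s = v · (f₁ − f₂)/(f₁ + f₂).
v_s = 346 × (565.8 − 535.6)/(565.8 + 535.6) = 346 × 30.2/1101.4 ≈ 9.5 m/s.

9.5 m/s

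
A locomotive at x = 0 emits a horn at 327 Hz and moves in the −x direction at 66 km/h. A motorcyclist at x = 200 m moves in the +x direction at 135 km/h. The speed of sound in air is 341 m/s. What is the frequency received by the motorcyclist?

276 Hz

66 km/h = 18.33 m/s; 135 km/h = 37.5 m/s.
The observer lies on the +x side, so the source is heading away from the observer and the observer is heading away from the source.
General Doppler shift: f' = f · (v − v_o)/(v + v_s).
f' = 327 × (341 − 37.5)/(341 + 18.33) = 327 × 303.5/359.33 ≈ 276 Hz.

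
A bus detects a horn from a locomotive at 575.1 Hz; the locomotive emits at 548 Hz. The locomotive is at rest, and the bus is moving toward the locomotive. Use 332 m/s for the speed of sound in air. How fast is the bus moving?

16.4 m/s

f' = f · (v + v_o)/v ⇒ v_o = v · |f'/f − 1|.
v_o = 332 × |575.1/548 − 1| = 332 × 0.04945 ≈ 16.4 m/s.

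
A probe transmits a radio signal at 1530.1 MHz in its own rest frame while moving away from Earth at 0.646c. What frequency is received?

Relativistic Doppler for frequency: f' = f₀ · √((1 − β)/(1 + β)).
f' = 1530.1 × √(0.3540/1.6460) = 1530.1 × 0.46375 ≈ 709.6 MHz.

709.6 MHz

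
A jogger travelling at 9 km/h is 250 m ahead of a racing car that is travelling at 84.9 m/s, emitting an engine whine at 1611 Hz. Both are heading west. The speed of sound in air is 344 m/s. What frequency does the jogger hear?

2123 Hz

9 km/h = 2.5 m/s.
The jogger is ahead, so the racing car is moving toward it while the jogger is moving away from the racing car.
General Doppler shift: f' = f · (v − v_o)/(v − v_s).
f' = 1611 × (344 − 2.5)/(344 − 84.9) = 1611 × 341.5/259.1 ≈ 2123 Hz.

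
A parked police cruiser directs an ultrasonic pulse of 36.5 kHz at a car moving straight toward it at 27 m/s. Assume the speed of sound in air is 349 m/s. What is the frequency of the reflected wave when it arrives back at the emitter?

42.6 kHz

The car first receives the wave as a moving observer: f₁ = f₀ · (v + u)/v = 36.5 × (349 + 27)/349 ≈ 39.3 kHz.
On reflection it acts as a source moving toward the stationary detector: f₂ = f₁ · v/(v − u) = 39.3 × 349/322 ≈ 42.6 kHz.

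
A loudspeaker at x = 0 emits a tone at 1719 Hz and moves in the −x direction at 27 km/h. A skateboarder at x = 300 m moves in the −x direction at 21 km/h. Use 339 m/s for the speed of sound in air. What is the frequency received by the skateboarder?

27 km/h = 7.5 m/s; 21 km/h = 5.833 m/s.
The observer lies on the +x side, so the source is heading away from the observer and the observer is heading toward the source.
With source receding and observer approaching, f' = f · (v + v_o)/(v + v_s).
f' = 1719 × (339 + 5.833)/(339 + 7.5) = 1719 × 344.83/346.5 ≈ 1711 Hz.

1711 Hz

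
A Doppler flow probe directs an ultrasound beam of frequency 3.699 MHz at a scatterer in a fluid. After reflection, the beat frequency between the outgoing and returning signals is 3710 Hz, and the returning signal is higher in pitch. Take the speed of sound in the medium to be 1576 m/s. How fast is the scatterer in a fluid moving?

Double Doppler shift off a moving reflector: f₂ = f₀ · (v + u)/(v − u) (u > 0 toward emitter).
Returning signal is higher, so f₂ = f₀ + Δf = 3699000 + 3710 = 3702710 Hz.
Rearranging, u = v · (f₂ − f₀)/(f₂ + f₀) = 1576 × 3710/7401710 ≈ 0.79 m/s.
So the scatterer in a fluid is moving at 0.79 m/s toward the emitter.

0.79 m/s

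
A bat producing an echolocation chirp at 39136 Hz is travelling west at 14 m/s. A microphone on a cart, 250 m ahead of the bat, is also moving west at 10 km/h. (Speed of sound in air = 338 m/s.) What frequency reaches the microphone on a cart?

10 km/h = 2.778 m/s.
The microphone on a cart is ahead, so the bat is moving toward it while the microphone on a cart is moving away from the bat.
Both move, so f' = f · (v − v_o)/(v − v_s).
f' = 39136 × (338 − 2.778)/(338 − 14) = 39136 × 335.22/324 ≈ 40492 Hz.

40492 Hz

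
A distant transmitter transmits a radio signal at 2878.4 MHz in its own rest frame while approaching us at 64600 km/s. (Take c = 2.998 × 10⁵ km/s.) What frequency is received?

3582.8 MHz

β = v/c = 64600/299800 = 0.2155.
Relativistic Doppler for frequency: f' = f₀ · √((1 + β)/(1 − β)).
f' = 2878.4 × √(1.2155/0.7845) = 2878.4 × 1.24472 ≈ 3582.8 MHz.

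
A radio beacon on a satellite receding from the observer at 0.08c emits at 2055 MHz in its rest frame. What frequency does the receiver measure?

1896.7 MHz

Relativistic Doppler for frequency: f' = f₀ · √((1 − β)/(1 + β)).
f' = 2055 × √(0.9200/1.0800) = 2055 × 0.92296 ≈ 1896.7 MHz.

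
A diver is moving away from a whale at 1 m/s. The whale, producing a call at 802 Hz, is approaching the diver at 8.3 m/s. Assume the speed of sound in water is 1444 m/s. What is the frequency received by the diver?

General Doppler shift: f' = f · (v − v_o)/(v − v_s).
f' = 802 × (1444 − 1)/(1444 − 8.3) = 802 × 1443/1435.7 ≈ 806 Hz.

806 Hz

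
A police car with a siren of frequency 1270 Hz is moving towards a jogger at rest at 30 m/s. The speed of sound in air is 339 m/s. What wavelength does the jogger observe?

Only the source moves, toward the listener, so f' = f · v/(v − v_s).
f' = 1270 × 339/(339 − 30) ≈ 1393 Hz.
λ' = v/f' = 339/1393.3 ≈ 24.3 cm.

24.3 cm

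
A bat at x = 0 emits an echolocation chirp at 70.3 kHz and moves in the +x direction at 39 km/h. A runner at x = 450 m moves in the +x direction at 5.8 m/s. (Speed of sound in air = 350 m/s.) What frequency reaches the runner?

71.3 kHz

39 km/h = 10.83 m/s.
The observer lies on the +x side, so the source is heading toward the observer and the observer is heading away from the source.
With source approaching and observer receding, f' = f · (v − v_o)/(v − v_s).
f' = 70.3 × (350 − 5.8)/(350 − 10.83) = 70.3 × 344.2/339.17 ≈ 71.3 kHz.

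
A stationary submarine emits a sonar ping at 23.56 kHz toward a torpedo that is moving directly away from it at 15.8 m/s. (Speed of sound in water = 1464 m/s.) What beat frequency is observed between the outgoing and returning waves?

At the torpedo (a moving observer), f₁ = f₀ · (v − u)/v = 23.56 × 1448.2/1464 ≈ 23.306 kHz.
The reflection then acts as a moving source: f₂ = f₁ · v/(v + u) ≈ 23.057 kHz.
Beat frequency (with f₀ = 23560 Hz): |f₂ − f₀| = 2u·f₀/(v + u) = 2 × 15.8 × 23560/1479.8 ≈ 503 Hz.

503 Hz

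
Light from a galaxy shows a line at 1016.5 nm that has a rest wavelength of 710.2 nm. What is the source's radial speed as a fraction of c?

λ'/λ₀ = 1.4313 > 1 (redshift), so the source is receding.
λ'/λ₀ = √((1 + β)/(1 − β)) for a receding source ⇒ β = (r² − 1)/(r² + 1) with r = λ'/λ₀.
β = (2.0486 − 1)/(2.0486 + 1) ≈ 0.344.

0.344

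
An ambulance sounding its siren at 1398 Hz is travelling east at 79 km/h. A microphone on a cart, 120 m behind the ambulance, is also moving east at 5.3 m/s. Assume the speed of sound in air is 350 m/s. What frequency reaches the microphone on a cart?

79 km/h = 21.94 m/s.
The microphone on a cart is behind, so the ambulance is moving away from it while the microphone on a cart is moving toward the ambulance.
General Doppler shift: f' = f · (v + v_o)/(v + v_s).
f' = 1398 × (350 + 5.3)/(350 + 21.94) = 1398 × 355.3/371.94 ≈ 1335 Hz.

1335 Hz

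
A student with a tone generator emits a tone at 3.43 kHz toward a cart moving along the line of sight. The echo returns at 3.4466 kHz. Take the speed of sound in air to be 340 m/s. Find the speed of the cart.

Double Doppler shift off a moving reflector: f₂ = f₀ · (v + u)/(v − u) (u > 0 toward emitter).
Rearranging, u = v · (f₂ − f₀)/(f₂ + f₀) = 340 × 0.0166/6.8766 ≈ 0.82 m/s.
So the cart is moving at 0.82 m/s toward the emitter.

0.82 m/s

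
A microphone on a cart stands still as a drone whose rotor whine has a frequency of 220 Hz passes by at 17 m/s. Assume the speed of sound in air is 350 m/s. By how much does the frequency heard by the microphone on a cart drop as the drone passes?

21.4 Hz

Approaching: f₁ = f · v/(v − v_s) = 220 × 350/333 ≈ 231.2 Hz.
Receding: f₂ = f · v/(v + v_s) = 220 × 350/367 ≈ 209.8 Hz.
Drop: f₁ − f₂ = 2f·v·v_s/(v² − v_s²) = 2 × 220 × 350 × 17/(350² − 17²) ≈ 21.4 Hz.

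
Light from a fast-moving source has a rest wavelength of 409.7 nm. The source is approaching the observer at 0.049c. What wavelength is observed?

Relativistic Doppler for wavelength: λ' = λ₀ · √((1 − β)/(1 + β)).
λ' = 409.7 × √(0.9510/1.0490) = 409.7 × 0.95214 ≈ 390.1 nm.

390.1 nm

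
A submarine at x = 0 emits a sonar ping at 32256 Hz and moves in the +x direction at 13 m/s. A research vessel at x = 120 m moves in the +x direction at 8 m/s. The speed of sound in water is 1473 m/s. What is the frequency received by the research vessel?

32366 Hz

The observer lies on the +x side, so the source is heading toward the observer and the observer is heading away from the source.
General Doppler shift: f' = f · (v − v_o)/(v − v_s).
f' = 32256 × (1473 − 8)/(1473 − 13) = 32256 × 1465/1460 ≈ 32366 Hz.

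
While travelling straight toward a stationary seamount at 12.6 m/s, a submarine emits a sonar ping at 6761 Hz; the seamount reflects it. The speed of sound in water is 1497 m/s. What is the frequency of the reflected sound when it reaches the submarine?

The seamount receives the sound from a moving source: f₁ = f₀ · v/(v − v_e) = 6761 × 1497/1484.4 ≈ 6818 Hz.
On the return leg the submarine is a moving observer: f₂ = f₁ · (v + v_e)/v = 6818 × 1509.6/1497 ≈ 6876 Hz.

6876 Hz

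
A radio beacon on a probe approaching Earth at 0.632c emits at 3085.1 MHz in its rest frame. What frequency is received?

6496.9 MHz

Relativistic Doppler for frequency: f' = f₀ · √((1 + β)/(1 − β)).
f' = 3085.1 × √(1.6320/0.3680) = 3085.1 × 2.10589 ≈ 6496.9 MHz.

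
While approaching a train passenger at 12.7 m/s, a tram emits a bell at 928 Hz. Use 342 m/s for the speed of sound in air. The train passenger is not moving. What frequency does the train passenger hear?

964 Hz

Moving source, stationary observer: f' = f · v/(v − v_s) since the source is approaching.
f' = 928 × 342/(342 − 12.7) = 928 × 342/329.3 ≈ 964 Hz.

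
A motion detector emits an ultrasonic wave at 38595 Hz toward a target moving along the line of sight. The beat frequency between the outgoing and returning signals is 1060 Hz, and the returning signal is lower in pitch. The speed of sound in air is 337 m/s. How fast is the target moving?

Double Doppler shift off a moving reflector: f₂ = f₀ · (v + u)/(v − u) (u > 0 toward emitter).
Returning signal is lower, so f₂ = f₀ − Δf = 38595 − 1060 = 37535 Hz.
Rearranging, u = v · (f₂ − f₀)/(f₂ + f₀) = 337 × -1060/76130 ≈ -4.7 m/s.
So the target is moving at 4.7 m/s away from the emitter.

4.7 m/s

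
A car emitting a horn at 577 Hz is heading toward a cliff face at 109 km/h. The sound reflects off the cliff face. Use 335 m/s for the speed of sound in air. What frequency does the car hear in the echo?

692 Hz

109 km/h = 30.28 m/s.
The cliff face receives the sound from a moving source: f₁ = f₀ · v/(v − v_e) = 577 × 335/304.72 ≈ 634 Hz.
On the return leg the car is a moving observer: f₂ = f₁ · (v + v_e)/v = 634 × 365.28/335 ≈ 692 Hz.
Equivalently f₂ = f₀ · (v + v_e)/(v − v_e).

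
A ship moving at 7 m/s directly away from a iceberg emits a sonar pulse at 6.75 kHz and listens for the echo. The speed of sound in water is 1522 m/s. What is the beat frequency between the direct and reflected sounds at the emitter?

The iceberg receives the sound from a moving source: f₁ = f₀ · v/(v + v_e) = 6.75 × 1522/1529 ≈ 6.7191 kHz.
On the return leg the ship is a moving observer: f₂ = f₁ · (v − v_e)/v = 6.7191 × 1515/1522 ≈ 6.6882 kHz.
Beat against the emitted tone (with f₀ = 6750 Hz): |f₂ − f₀| = 2v_e·f₀/(v + v_e) = 2 × 7 × 6750/1529 ≈ 62 Hz.

62 Hz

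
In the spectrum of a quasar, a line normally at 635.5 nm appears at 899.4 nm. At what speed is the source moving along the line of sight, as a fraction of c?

0.334c

λ'/λ₀ = 1.4153 > 1 (redshift), so the source is receding.
λ'/λ₀ = √((1 + β)/(1 − β)) for a receding source ⇒ β = (r² − 1)/(r² + 1) with r = λ'/λ₀.
β = (2.0030 − 1)/(2.0030 + 1) ≈ 0.334.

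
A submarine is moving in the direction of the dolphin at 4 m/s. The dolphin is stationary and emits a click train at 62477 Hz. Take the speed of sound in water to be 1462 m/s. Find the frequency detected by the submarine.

Only the observer moves, toward the source, so f' = f · (v + v_o)/v.
f' = 62477 × (1462 + 4)/1462 = 62477 × 1466/1462 ≈ 62648 Hz.

62648 Hz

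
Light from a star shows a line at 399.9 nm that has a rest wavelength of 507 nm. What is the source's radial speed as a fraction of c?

λ'/λ₀ = 0.7888 < 1 (blueshift), so the source is approaching.
λ'/λ₀ = √((1 − β)/(1 + β)) for an approaching source ⇒ β = (1 − r²)/(1 + r²) with r = λ'/λ₀.
β = (1 − 0.6221)/(1 + 0.6221) ≈ 0.233.

0.233c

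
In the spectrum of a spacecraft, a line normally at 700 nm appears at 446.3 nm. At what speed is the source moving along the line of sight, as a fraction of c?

λ'/λ₀ = 0.6376 < 1 (blueshift), so the source is approaching.
λ'/λ₀ = √((1 − β)/(1 + β)) for an approaching source ⇒ β = (1 − r²)/(1 + r²) with r = λ'/λ₀.
β = (1 − 0.4065)/(1 + 0.4065) ≈ 0.422.

0.422c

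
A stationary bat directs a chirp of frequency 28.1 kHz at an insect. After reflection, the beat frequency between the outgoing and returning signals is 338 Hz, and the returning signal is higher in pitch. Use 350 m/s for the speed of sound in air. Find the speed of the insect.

Double Doppler shift off a moving reflector: f₂ = f₀ · (v + u)/(v − u) (u > 0 toward emitter).
Returning signal is higher, so f₂ = f₀ + Δf = 28100 + 338 = 28438 Hz.
Rearranging, u = v · (f₂ − f₀)/(f₂ + f₀) = 350 × 338/56538 ≈ 2.09 m/s.
So the insect is moving at 2.09 m/s toward the emitter.

2.09 m/s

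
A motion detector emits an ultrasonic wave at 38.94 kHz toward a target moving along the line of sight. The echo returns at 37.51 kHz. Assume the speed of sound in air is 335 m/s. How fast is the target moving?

Double Doppler shift off a moving reflector: f₂ = f₀ · (v + u)/(v − u) (u > 0 toward emitter).
Rearranging, u = v · (f₂ − f₀)/(f₂ + f₀) = 335 × -1.43/76.45 ≈ -6.3 m/s.
So the target is moving at 6.3 m/s away from the emitter.

6.3 m/s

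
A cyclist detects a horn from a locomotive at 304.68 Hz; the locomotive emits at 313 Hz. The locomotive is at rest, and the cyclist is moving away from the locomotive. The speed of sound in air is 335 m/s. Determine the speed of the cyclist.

f' = f · (v − v_o)/v ⇒ v_o = v · |f'/f − 1|.
v_o = 335 × |304.68/313 − 1| = 335 × 0.02658 ≈ 8.9 m/s.

8.9 m/s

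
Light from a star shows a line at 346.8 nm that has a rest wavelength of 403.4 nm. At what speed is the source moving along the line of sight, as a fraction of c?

λ'/λ₀ = 0.8597 < 1 (blueshift), so the source is approaching.
λ'/λ₀ = √((1 − β)/(1 + β)) for an approaching source ⇒ β = (1 − r²)/(1 + r²) with r = λ'/λ₀.
β = (1 − 0.7391)/(1 + 0.7391) ≈ 0.150.

0.150c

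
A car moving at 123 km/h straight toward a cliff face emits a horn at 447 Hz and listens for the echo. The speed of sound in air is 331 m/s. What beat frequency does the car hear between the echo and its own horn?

103 Hz

123 km/h = 34.17 m/s.
The cliff face receives the sound from a moving source: f₁ = f₀ · v/(v − v_e) = 447 × 331/296.83 ≈ 498.5 Hz.
On the return leg the car is a moving observer: f₂ = f₁ · (v + v_e)/v = 498.5 × 365.17/331 ≈ 549.9 Hz.
Beat against the emitted tone: |f₂ − f₀| = 2v_e·f₀/(v − v_e) = 2 × 34.17 × 447/296.83 ≈ 103 Hz.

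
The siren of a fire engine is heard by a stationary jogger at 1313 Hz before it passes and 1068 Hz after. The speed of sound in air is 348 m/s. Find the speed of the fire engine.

f₁/f₂ = (v + v_s)/(v − v_s), so v_s = v · (f₁ − f₂)/(f₁ + f₂).
v_s = 348 × (1313 − 1068)/(1313 + 1068) = 348 × 245/2381 ≈ 36 m/s.

36 m/s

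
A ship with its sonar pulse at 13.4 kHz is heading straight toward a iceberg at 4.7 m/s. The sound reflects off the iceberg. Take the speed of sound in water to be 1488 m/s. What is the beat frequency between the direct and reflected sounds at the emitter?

85 Hz

The iceberg receives the sound from a moving source: f₁ = f₀ · v/(v − v_e) = 13.4 × 1488/1483.3 ≈ 13.4425 kHz.
On the return leg the ship is a moving observer: f₂ = f₁ · (v + v_e)/v = 13.4425 × 1492.7/1488 ≈ 13.4849 kHz.
Beat against the emitted tone (with f₀ = 13400 Hz): |f₂ − f₀| = 2v_e·f₀/(v − v_e) = 2 × 4.7 × 13400/1483.3 ≈ 85 Hz.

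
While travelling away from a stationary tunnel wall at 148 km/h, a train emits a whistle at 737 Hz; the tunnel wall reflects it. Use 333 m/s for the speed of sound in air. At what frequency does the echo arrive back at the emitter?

575 Hz

148 km/h = 41.11 m/s.
The tunnel wall receives the sound from a moving source: f₁ = f₀ · v/(v + v_e) = 737 × 333/374.11 ≈ 656 Hz.
On the return leg the train is a moving observer: f₂ = f₁ · (v − v_e)/v = 656 × 291.89/333 ≈ 575 Hz.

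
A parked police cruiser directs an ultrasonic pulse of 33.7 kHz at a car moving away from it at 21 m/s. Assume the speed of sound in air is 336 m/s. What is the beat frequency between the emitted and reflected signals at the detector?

The car first receives the wave as a moving observer: f₁ = f₀ · (v − u)/v = 33.7 × (336 − 21)/336 ≈ 31.59 kHz.
On reflection it acts as a source moving away from the stationary detector: f₂ = f₁ · v/(v + u) = 31.59 × 336/357 ≈ 29.74 kHz.
Equivalently f₂ = f₀ · (v − u)/(v + u).
Beat frequency (with f₀ = 33700 Hz): |f₂ − f₀| = 2u·f₀/(v + u) = 2 × 21 × 33700/357 ≈ 3965 Hz.

3965 Hz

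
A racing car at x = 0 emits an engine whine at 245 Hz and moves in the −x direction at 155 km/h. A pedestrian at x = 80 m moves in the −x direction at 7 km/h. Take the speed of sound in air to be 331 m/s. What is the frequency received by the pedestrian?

218 Hz

155 km/h = 43.06 m/s; 7 km/h = 1.944 m/s.
The observer lies on the +x side, so the source is heading away from the observer and the observer is heading toward the source.
With source receding and observer approaching, f' = f · (v + v_o)/(v + v_s).
f' = 245 × (331 + 1.944)/(331 + 43.06) = 245 × 332.94/374.06 ≈ 218 Hz.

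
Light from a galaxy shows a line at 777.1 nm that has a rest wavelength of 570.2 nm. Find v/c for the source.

λ'/λ₀ = 1.3629 > 1 (redshift), so the source is receding.
λ'/λ₀ = √((1 + β)/(1 − β)) for a receding source ⇒ β = (r² − 1)/(r² + 1) with r = λ'/λ₀.
β = (1.8574 − 1)/(1.8574 + 1) ≈ 0.300.

0.300c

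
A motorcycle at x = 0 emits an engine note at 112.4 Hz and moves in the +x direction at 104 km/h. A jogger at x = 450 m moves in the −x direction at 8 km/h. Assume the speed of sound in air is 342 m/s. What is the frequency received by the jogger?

104 km/h = 28.89 m/s; 8 km/h = 2.222 m/s.
The observer lies on the +x side, so the source is heading toward the observer and the observer is heading toward the source.
Both move, so f' = f · (v + v_o)/(v − v_s).
f' = 112.4 × (342 + 2.222)/(342 − 28.89) = 112.4 × 344.22/313.11 ≈ 124 Hz.

124 Hz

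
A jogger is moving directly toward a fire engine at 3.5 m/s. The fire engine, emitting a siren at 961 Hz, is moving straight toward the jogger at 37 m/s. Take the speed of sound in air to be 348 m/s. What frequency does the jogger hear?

Both move, so f' = f · (v + v_o)/(v − v_s).
f' = 961 × (348 + 3.5)/(348 − 37) = 961 × 351.5/311 ≈ 1086 Hz.

1086 Hz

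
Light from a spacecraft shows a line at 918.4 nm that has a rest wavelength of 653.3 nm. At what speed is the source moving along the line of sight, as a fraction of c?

λ'/λ₀ = 1.4058 > 1 (redshift), so the source is receding.
λ'/λ₀ = √((1 + β)/(1 − β)) for a receding source ⇒ β = (r² − 1)/(r² + 1) with r = λ'/λ₀.
β = (1.9762 − 1)/(1.9762 + 1) ≈ 0.328.

0.328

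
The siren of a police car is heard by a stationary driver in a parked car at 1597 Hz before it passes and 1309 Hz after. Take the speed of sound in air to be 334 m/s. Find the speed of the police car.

f₁/f₂ = (v + v_s)/(v − v_s), so v_s = v · (f₁ − f₂)/(f₁ + f₂).
v_s = 334 × (1597 − 1309)/(1597 + 1309) = 334 × 288/2906 ≈ 33 m/s.

33 m/s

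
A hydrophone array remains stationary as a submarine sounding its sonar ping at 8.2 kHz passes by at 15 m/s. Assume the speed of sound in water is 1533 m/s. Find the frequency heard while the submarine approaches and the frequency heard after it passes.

Approaching: f₁ = f · v/(v − v_s) = 8.2 × 1533/1518 ≈ 8.28 kHz.
Receding: f₂ = f · v/(v + v_s) = 8.2 × 1533/1548 ≈ 8.12 kHz.

8.28 kHz approaching; 8.12 kHz receding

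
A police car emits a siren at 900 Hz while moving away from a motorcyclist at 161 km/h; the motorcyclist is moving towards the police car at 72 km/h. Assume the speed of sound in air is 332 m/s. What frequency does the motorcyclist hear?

161 km/h = 44.72 m/s; 72 km/h = 20 m/s.
General Doppler shift: f' = f · (v + v_o)/(v + v_s).
f' = 900 × (332 + 20)/(332 + 44.72) = 900 × 352/376.72 ≈ 841 Hz.

841 Hz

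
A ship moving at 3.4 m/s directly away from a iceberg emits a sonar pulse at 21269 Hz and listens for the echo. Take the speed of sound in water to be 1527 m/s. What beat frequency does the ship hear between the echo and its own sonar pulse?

The iceberg receives the sound from a moving source: f₁ = f₀ · v/(v + v_e) = 21269 × 1527/1530.4 ≈ 21221.7 Hz.
On the return leg the ship is a moving observer: f₂ = f₁ · (v − v_e)/v = 21221.7 × 1523.6/1527 ≈ 21174.5 Hz.
Beat against the emitted tone: |f₂ − f₀| = 2v_e·f₀/(v + v_e) = 2 × 3.4 × 21269/1530.4 ≈ 95 Hz.

95 Hz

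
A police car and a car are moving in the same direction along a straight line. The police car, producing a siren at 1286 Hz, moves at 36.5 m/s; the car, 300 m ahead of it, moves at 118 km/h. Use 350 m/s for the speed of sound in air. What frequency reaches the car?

1301 Hz

118 km/h = 32.78 m/s.
The car is ahead, so the police car is moving toward it while the car is moving away from the police car.
With source approaching and observer receding, f' = f · (v − v_o)/(v − v_s).
f' = 1286 × (350 − 32.78)/(350 − 36.5) = 1286 × 317.22/313.5 ≈ 1301 Hz.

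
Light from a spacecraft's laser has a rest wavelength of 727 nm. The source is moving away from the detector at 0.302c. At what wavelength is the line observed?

992.9 nm

Relativistic Doppler for wavelength: λ' = λ₀ · √((1 + β)/(1 − β)).
λ' = 727 × √(1.3020/0.6980) = 727 × 1.36577 ≈ 992.9 nm.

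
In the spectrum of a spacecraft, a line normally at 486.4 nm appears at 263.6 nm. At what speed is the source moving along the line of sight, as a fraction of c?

λ'/λ₀ = 0.5419 < 1 (blueshift), so the source is approaching.
λ'/λ₀ = √((1 − β)/(1 + β)) for an approaching source ⇒ β = (1 − r²)/(1 + r²) with r = λ'/λ₀.
β = (1 − 0.2937)/(1 + 0.2937) ≈ 0.546.

0.546c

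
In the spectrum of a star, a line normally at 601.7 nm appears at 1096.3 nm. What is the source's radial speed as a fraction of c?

0.537c

λ'/λ₀ = 1.8220 > 1 (redshift), so the source is receding.
λ'/λ₀ = √((1 + β)/(1 − β)) for a receding source ⇒ β = (r² − 1)/(r² + 1) with r = λ'/λ₀.
β = (3.3197 − 1)/(3.3197 + 1) ≈ 0.537.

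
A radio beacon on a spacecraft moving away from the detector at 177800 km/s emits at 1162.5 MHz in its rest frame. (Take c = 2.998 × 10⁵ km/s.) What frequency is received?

587.5 MHz

β = v/c = 177800/299800 = 0.5931.
Relativistic Doppler for frequency: f' = f₀ · √((1 − β)/(1 + β)).
f' = 1162.5 × √(0.4069/1.5931) = 1162.5 × 0.50541 ≈ 587.5 MHz.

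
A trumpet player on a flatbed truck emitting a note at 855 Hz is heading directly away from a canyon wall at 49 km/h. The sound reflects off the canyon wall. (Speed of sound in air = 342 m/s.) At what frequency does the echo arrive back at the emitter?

790 Hz

49 km/h = 13.61 m/s.
The canyon wall receives the sound from a moving source: f₁ = f₀ · v/(v + v_e) = 855 × 342/355.61 ≈ 822 Hz.
On the return leg the trumpet player on a flatbed truck is a moving observer: f₂ = f₁ · (v − v_e)/v = 822 × 328.39/342 ≈ 790 Hz.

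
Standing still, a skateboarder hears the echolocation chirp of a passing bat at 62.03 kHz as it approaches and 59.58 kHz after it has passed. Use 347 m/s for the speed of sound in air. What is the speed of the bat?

7.0 m/s

f₁/f₂ = (v + v_s)/(v − v_s), so v_s = v · (f₁ − f₂)/(f₁ + f₂).
v_s = 347 × (62.03 − 59.58)/(62.03 + 59.58) = 347 × 2.45/121.61 ≈ 7.0 m/s.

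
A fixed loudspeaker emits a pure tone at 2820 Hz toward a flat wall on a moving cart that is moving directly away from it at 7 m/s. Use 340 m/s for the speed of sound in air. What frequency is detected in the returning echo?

2706 Hz

At the flat wall on a moving cart (a moving observer), f₁ = f₀ · (v − u)/v = 2820 × 333/340 ≈ 2762 Hz.
The reflection then acts as a moving source: f₂ = f₁ · v/(v + u) ≈ 2706 Hz.
Equivalently f₂ = f₀ · (v − u)/(v + u).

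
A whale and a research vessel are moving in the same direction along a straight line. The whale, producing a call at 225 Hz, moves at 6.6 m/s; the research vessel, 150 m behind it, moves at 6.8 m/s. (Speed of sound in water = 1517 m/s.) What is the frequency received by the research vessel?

225 Hz

The research vessel is behind, so the whale is moving away from it while the research vessel is moving toward the whale.
General Doppler shift: f' = f · (v + v_o)/(v + v_s).
f' = 225 × (1517 + 6.8)/(1517 + 6.6) = 225 × 1523.8/1523.6 ≈ 225 Hz.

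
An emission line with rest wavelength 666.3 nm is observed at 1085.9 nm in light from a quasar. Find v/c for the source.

λ'/λ₀ = 1.6297 > 1 (redshift), so the source is receding.
λ'/λ₀ = √((1 + β)/(1 − β)) for a receding source ⇒ β = (r² − 1)/(r² + 1) with r = λ'/λ₀.
β = (2.6561 − 1)/(2.6561 + 1) ≈ 0.453.

0.453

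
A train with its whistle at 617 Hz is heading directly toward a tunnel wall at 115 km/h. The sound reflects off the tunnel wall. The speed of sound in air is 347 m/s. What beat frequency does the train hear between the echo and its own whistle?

115 km/h = 31.94 m/s.
The tunnel wall receives the sound from a moving source: f₁ = f₀ · v/(v − v_e) = 617 × 347/315.06 ≈ 679.6 Hz.
On the return leg the train is a moving observer: f₂ = f₁ · (v + v_e)/v = 679.6 × 378.94/347 ≈ 742.1 Hz.
Beat against the emitted tone: |f₂ − f₀| = 2v_e·f₀/(v − v_e) = 2 × 31.94 × 617/315.06 ≈ 125 Hz.

125 Hz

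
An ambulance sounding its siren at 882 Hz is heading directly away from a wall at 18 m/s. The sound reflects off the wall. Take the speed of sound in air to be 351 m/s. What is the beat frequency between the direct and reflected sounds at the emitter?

86 Hz

The wall receives the sound from a moving source: f₁ = f₀ · v/(v + v_e) = 882 × 351/369 ≈ 839.0 Hz.
On the return leg the ambulance is a moving observer: f₂ = f₁ · (v − v_e)/v = 839.0 × 333/351 ≈ 796.0 Hz.
Beat against the emitted tone: |f₂ − f₀| = 2v_e·f₀/(v + v_e) = 2 × 18 × 882/369 ≈ 86 Hz.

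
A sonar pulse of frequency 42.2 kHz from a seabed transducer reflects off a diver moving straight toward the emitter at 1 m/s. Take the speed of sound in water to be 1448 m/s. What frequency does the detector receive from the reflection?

The diver first receives the wave as a moving observer: f₁ = f₀ · (v + u)/v = 42.2 × (1448 + 1)/1448 ≈ 42.2 kHz.
The reflection then acts as a moving source: f₂ = f₁ · v/(v − u) ≈ 42.3 kHz.

42.3 kHz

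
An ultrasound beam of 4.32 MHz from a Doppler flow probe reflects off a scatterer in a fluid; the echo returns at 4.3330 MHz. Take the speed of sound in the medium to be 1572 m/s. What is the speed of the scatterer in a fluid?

2.36 m/s

Double Doppler shift off a moving reflector: f₂ = f₀ · (v + u)/(v − u) (u > 0 toward emitter).
Rearranging, u = v · (f₂ − f₀)/(f₂ + f₀) = 1572 × 0.0130/8.6530 ≈ 2.36 m/s.
So the scatterer in a fluid is moving at 2.36 m/s toward the emitter.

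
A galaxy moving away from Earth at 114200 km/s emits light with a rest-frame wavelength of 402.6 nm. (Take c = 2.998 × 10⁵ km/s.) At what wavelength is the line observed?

β = v/c = 114200/299800 = 0.3809.
Relativistic Doppler for wavelength: λ' = λ₀ · √((1 + β)/(1 − β)).
λ' = 402.6 × √(1.3809/0.6191) = 402.6 × 1.49352 ≈ 601.3 nm.

601.3 nm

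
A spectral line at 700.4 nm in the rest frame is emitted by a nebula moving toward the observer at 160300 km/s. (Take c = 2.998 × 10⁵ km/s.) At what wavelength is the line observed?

β = v/c = 160300/299800 = 0.5347.
Relativistic Doppler for wavelength: λ' = λ₀ · √((1 − β)/(1 + β)).
λ' = 700.4 × √(0.4653/1.5347) = 700.4 × 0.55063 ≈ 385.7 nm.

385.7 nm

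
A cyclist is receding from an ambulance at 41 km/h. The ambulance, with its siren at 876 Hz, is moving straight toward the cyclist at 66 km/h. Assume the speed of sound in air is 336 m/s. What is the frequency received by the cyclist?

895 Hz

66 km/h = 18.33 m/s; 41 km/h = 11.39 m/s.
With source approaching and observer receding, f' = f · (v − v_o)/(v − v_s).
f' = 876 × (336 − 11.39)/(336 − 18.33) = 876 × 324.61/317.67 ≈ 895 Hz.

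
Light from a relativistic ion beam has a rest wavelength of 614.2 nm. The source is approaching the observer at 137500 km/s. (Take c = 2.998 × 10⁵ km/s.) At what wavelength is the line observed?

374.2 nm

β = v/c = 137500/299800 = 0.4586.
Relativistic Doppler for wavelength: λ' = λ₀ · √((1 − β)/(1 + β)).
λ' = 614.2 × √(0.5414/1.4586) = 614.2 × 0.60921 ≈ 374.2 nm.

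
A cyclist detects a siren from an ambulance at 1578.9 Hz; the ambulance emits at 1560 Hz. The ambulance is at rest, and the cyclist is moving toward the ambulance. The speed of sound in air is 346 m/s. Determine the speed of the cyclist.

4.2 m/s

f' = f · (v + v_o)/v ⇒ v_o = v · |f'/f − 1|.
v_o = 346 × |1578.9/1560 − 1| = 346 × 0.01212 ≈ 4.2 m/s.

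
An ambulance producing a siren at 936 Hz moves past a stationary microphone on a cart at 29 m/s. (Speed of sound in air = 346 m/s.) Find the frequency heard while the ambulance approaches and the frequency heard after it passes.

1022 Hz approaching; 864 Hz receding

Approaching: f₁ = f · v/(v − v_s) = 936 × 346/317 ≈ 1022 Hz.
Receding: f₂ = f · v/(v + v_s) = 936 × 346/375 ≈ 864 Hz.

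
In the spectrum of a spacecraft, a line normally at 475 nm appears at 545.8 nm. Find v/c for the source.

0.138

λ'/λ₀ = 1.1491 > 1 (redshift), so the source is receding.
λ'/λ₀ = √((1 + β)/(1 − β)) for a receding source ⇒ β = (r² − 1)/(r² + 1) with r = λ'/λ₀.
β = (1.3203 − 1)/(1.3203 + 1) ≈ 0.138.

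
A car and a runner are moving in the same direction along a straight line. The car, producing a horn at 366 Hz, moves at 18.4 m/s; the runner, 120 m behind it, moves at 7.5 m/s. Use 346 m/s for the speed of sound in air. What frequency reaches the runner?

355 Hz

The runner is behind, so the car is moving away from it while the runner is moving toward the car.
With source receding and observer approaching, f' = f · (v + v_o)/(v + v_s).
f' = 366 × (346 + 7.5)/(346 + 18.4) = 366 × 353.5/364.4 ≈ 355 Hz.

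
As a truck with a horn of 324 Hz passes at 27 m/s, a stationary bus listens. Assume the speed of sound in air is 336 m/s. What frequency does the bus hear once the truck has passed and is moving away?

300 Hz

Receding: f₂ = f · v/(v + v_s) = 324 × 336/363 ≈ 300 Hz.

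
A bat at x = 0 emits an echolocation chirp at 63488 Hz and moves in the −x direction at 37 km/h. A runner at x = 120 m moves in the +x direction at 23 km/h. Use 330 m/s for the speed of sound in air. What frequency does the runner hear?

37 km/h = 10.28 m/s; 23 km/h = 6.389 m/s.
The observer lies on the +x side, so the source is heading away from the observer and the observer is heading away from the source.
With source receding and observer receding, f' = f · (v − v_o)/(v + v_s).
f' = 63488 × (330 − 6.389)/(330 + 10.28) = 63488 × 323.61/340.28 ≈ 60378 Hz.

60378 Hz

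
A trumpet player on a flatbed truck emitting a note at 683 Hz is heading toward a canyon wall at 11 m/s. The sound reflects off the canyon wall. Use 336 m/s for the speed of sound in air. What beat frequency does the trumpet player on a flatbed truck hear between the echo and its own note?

The canyon wall receives the sound from a moving source: f₁ = f₀ · v/(v − v_e) = 683 × 336/325 ≈ 706.1 Hz.
On the return leg the trumpet player on a flatbed truck is a moving observer: f₂ = f₁ · (v + v_e)/v = 706.1 × 347/336 ≈ 729.2 Hz.
Equivalently f₂ = f₀ · (v + v_e)/(v − v_e).
Beat against the emitted tone: |f₂ − f₀| = 2v_e·f₀/(v − v_e) = 2 × 11 × 683/325 ≈ 46.2 Hz.

46.2 Hz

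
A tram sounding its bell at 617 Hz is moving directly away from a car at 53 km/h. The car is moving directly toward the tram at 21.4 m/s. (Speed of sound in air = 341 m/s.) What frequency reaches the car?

53 km/h = 14.72 m/s.
With source receding and observer approaching, f' = f · (v + v_o)/(v + v_s).
f' = 617 × (341 + 21.4)/(341 + 14.72) = 617 × 362.4/355.72 ≈ 629 Hz.

629 Hz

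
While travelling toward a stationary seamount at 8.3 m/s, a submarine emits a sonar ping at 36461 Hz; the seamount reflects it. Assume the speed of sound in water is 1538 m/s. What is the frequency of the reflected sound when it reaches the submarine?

36857 Hz

The seamount receives the sound from a moving source: f₁ = f₀ · v/(v − v_e) = 36461 × 1538/1529.7 ≈ 36659 Hz.
On the return leg the submarine is a moving observer: f₂ = f₁ · (v + v_e)/v = 36659 × 1546.3/1538 ≈ 36857 Hz.
Equivalently f₂ = f₀ · (v + v_e)/(v − v_e).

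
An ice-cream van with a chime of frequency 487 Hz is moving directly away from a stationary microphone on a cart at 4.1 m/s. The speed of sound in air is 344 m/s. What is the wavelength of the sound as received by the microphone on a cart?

71.5 cm

Moving source, stationary observer: f' = f · v/(v + v_s) since the source is receding.
f' = 487 × 344/(344 + 4.1) ≈ 481 Hz.
λ' = v/f' = 344/481.264 ≈ 71.5 cm.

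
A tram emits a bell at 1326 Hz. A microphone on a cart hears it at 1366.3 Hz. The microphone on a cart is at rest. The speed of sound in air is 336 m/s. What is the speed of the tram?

9.9 m/s

f' > f, so the tram is approaching.
f' = f · v/(v − v_s) ⇒ v_s = v · |1 − f/f'|.
v_s = 336 × |1 − 1326/1366.3| = 336 × 0.0295 ≈ 9.9 m/s.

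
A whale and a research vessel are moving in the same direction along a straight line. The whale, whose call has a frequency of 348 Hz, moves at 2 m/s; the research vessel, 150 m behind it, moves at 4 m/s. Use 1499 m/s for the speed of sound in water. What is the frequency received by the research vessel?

The research vessel is behind, so the whale is moving away from it while the research vessel is moving toward the whale.
Both move, so f' = f · (v + v_o)/(v + v_s).
f' = 348 × (1499 + 4)/(1499 + 2) = 348 × 1503/1501 ≈ 348 Hz.

348 Hz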